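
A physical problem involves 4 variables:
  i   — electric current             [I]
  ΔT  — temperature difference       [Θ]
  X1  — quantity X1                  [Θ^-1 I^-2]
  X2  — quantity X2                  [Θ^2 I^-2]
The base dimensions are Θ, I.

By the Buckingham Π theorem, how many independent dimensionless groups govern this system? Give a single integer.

2

Exponent matrix [Θ,I] × [i,ΔT,X1,X2]:
  Θ: [ 0  1 -1  2]
  I: [ 1  0 -2 -2]
RREF → pivots at {i,ΔT} ⇒ r = 2
4 vars − rank 2 = 2 Π groups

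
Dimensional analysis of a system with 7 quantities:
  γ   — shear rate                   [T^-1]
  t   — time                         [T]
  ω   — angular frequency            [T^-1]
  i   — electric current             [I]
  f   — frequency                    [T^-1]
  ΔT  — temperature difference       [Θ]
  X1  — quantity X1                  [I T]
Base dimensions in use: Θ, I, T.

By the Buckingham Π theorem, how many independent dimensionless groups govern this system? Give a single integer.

Exponent matrix [Θ,I,T] × [γ,t,ω,i,f,ΔT,X1]:
  Θ: [ 0  0  0  0  0  1  0]
  I: [ 0  0  0  1  0  0  1]
  T: [-1  1 -1  0 -1  0  1]
Row reduction gives pivot columns γ,i,ΔT; rank = 3
n=7, r=3 ⇒ 4 dimensionless groups

4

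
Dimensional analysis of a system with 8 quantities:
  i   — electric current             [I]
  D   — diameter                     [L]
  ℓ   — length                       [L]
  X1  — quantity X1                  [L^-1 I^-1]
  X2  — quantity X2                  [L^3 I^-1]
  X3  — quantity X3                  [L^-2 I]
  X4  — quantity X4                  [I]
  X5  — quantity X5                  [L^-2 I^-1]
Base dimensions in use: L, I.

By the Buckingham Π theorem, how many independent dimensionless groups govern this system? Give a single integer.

Exponent matrix [L,I] × [i,D,ℓ,X1,X2,X3,X4,X5]:
  L: [ 0  1  1 -1  3 -2  0 -2]
  I: [ 1  0  0 -1 -1  1  1 -1]
Row reduction gives pivot columns i,D; rank = 2
8 vars − rank 2 = 6 Π groups

6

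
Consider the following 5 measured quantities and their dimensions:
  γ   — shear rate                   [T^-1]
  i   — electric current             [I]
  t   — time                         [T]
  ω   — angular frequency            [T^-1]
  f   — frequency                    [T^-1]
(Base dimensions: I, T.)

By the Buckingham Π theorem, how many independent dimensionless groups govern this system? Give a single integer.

Dimensional matrix (I×T by γ×i×t×ω×f):
  I: [ 0  1  0  0  0]
  T: [-1  0  1 -1 -1]
RREF → pivots at {γ,i} ⇒ r = 2
5 vars − rank 2 = 3 Π groups

3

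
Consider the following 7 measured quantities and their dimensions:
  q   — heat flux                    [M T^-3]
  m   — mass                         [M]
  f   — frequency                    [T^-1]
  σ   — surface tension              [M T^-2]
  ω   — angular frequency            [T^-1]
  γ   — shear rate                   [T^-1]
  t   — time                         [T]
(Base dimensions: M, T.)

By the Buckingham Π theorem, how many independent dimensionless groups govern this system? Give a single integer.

5

Dimensional matrix (M×T by q×m×f×σ×ω×γ×t):
  M: [ 1  1  0  1  0  0  0]
  T: [-3  0 -1 -2 -1 -1  1]
Echelon form has 2 nonzero rows (pivots: q,m)
n=7, r=2 ⇒ 5 dimensionless groups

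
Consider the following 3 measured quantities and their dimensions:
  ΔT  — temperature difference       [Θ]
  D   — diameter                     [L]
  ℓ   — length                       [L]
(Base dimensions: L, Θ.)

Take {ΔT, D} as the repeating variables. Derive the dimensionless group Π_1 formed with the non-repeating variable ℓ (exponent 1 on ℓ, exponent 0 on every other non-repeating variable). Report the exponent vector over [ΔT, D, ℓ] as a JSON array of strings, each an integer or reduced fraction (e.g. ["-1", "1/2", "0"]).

Dimensional matrix (L×Θ by ΔT×D×ℓ):
  L: [ 0  1  1]
  Θ: [ 1  0  0]
Row reduction gives pivot columns ΔT,D; rank = 2
Repeat: ΔT,D; free: ℓ
RREF:
  r0: [   1    0    0]
  r1: [   0    1    1]
Fix exponent of ℓ at 1; solve each RREF row for its pivot's exponent:
  r0: exp(ΔT) + (0)·1 = 0 ⇒ exp(ΔT) = 0
  r1: exp(D) + (1)·1 = 0 ⇒ exp(D) = -1
Π_1 = D^-1 · ℓ

["0", "-1", "1"]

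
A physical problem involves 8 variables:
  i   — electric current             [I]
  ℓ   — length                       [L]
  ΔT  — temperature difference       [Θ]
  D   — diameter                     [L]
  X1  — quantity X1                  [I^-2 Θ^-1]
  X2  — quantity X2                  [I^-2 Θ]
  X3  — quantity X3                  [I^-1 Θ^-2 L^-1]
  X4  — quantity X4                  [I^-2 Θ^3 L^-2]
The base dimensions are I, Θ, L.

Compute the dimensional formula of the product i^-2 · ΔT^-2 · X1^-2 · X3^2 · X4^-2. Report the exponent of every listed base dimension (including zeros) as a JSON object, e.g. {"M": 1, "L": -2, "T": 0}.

Exponent matrix [I,Θ,L] × [i,ℓ,ΔT,D,X1,X2,X3,X4]:
  I: [ 1  0  0  0 -2 -2 -1 -2]
  Θ: [ 0  0  1  0 -1  1 -2  3]
  L: [ 0  1  0  1  0  0 -1 -2]
  [I]: (-2)·1+(-2)·0+(-2)·-2+(2)·-1+(-2)·-2 = 4
  [Θ]: (-2)·0+(-2)·1+(-2)·-1+(2)·-2+(-2)·3 = -10
  [L]: (-2)·0+(-2)·0+(-2)·0+(2)·-1+(-2)·-2 = 2
⇒ I^4 Θ^-10 L^2

{"I": 4, "Θ": -10, "L": 2}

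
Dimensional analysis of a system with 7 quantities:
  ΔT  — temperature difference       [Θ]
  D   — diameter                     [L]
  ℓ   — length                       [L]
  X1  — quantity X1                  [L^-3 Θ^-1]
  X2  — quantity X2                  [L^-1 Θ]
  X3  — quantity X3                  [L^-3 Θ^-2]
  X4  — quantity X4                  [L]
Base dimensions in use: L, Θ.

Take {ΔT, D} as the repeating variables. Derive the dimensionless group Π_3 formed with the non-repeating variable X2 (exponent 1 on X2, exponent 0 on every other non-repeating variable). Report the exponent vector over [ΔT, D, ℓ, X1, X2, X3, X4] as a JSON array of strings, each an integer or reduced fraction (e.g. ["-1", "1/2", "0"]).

Write exponents as rows L,Θ / cols ΔT,D,ℓ,X1,X2,X3,X4:
  L: [ 0  1  1 -3 -1 -3  1]
  Θ: [ 1  0  0 -1  1 -2  0]
Row reduction gives pivot columns ΔT,D; rank = 2
Pivot set = {ΔT,D}, free = {ℓ,X1,X2,X3,X4}
RREF:
  r0: [   1    0    0   -1    1   -2    0]
  r1: [   0    1    1   -3   -1   -3    1]
Fix exponent of X2 at 1, ℓ at 0, X1 at 0, X3 at 0, X4 at 0; solve each RREF row for its pivot's exponent:
  r0: exp(ΔT) + (1)·1 = 0 ⇒ exp(ΔT) = -1
  r1: exp(D) + (-1)·1 = 0 ⇒ exp(D) = 1
Π_3 = ΔT^-1 · D · X2

["-1", "1", "0", "0", "1", "0", "0"]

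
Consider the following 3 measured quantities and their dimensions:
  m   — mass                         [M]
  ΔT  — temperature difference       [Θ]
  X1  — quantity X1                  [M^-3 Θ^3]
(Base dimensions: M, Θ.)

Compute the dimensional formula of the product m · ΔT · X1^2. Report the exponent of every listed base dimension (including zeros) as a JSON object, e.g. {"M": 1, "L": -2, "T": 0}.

{"M": -5, "Θ": 7}

Write exponents as rows M,Θ / cols m,ΔT,X1:
  M: [ 1  0 -3]
  Θ: [ 0  1  3]
  [M]: (1)·1+(1)·0+(2)·-3 = -5
  [Θ]: (1)·0+(1)·1+(2)·3 = 7
⇒ M^-5 Θ^7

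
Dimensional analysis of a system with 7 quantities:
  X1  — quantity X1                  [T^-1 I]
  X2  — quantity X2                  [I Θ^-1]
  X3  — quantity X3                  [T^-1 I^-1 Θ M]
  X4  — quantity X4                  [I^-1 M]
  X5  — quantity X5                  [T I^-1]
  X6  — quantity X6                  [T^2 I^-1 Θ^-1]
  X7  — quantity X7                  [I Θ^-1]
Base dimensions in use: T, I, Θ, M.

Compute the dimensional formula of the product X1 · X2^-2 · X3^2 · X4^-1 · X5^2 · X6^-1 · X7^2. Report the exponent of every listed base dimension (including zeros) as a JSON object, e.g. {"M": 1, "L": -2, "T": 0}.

Write exponents as rows T,I,Θ,M / cols X1,X2,X3,X4,X5,X6,X7:
  T: [-1  0 -1  0  1  2  0]
  I: [ 1  1 -1 -1 -1 -1  1]
  Θ: [ 0 -1  1  0  0 -1 -1]
  M: [ 0  0  1  1  0  0  0]
  [T]: (1)·-1+(-2)·0+(2)·-1+(-1)·0+(2)·1+(-1)·2+(2)·0 = -3
  [I]: (1)·1+(-2)·1+(2)·-1+(-1)·-1+(2)·-1+(-1)·-1+(2)·1 = -1
  [Θ]: (1)·0+(-2)·-1+(2)·1+(-1)·0+(2)·0+(-1)·-1+(2)·-1 = 3
  [M]: (1)·0+(-2)·0+(2)·1+(-1)·1+(2)·0+(-1)·0+(2)·0 = 1
⇒ T^-3 I^-1 Θ^3 M

{"T": -3, "I": -1, "Θ": 3, "M": 1}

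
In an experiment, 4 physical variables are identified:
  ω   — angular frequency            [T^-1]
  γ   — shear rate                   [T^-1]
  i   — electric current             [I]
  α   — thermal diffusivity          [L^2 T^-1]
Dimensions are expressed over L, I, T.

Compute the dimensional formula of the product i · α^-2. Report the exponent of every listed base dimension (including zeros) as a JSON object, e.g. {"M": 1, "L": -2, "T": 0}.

Write exponents as rows L,I,T / cols ω,γ,i,α:
  L: [ 0  0  0  2]
  I: [ 0  0  1  0]
  T: [-1 -1  0 -1]
  [L]: (1)·0+(-2)·2 = -4
  [I]: (1)·1+(-2)·0 = 1
  [T]: (1)·0+(-2)·-1 = 2
⇒ L^-4 I T^2

{"L": -4, "I": 1, "T": 2}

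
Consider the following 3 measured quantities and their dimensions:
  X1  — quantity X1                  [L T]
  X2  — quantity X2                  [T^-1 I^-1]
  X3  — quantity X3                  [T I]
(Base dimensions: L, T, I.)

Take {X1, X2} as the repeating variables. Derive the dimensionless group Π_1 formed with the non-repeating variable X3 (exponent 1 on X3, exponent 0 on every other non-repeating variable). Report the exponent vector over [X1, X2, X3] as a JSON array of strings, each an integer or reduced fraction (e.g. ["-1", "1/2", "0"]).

Dimensional matrix (L×T×I by X1×X2×X3):
  L: [ 1  0  0]
  T: [ 1 -1  1]
  I: [ 0 -1  1]
Echelon form has 2 nonzero rows (pivots: X1,X2)
Pivot set = {X1,X2}, free = {X3}
RREF:
  r0: [   1    0    0]
  r1: [   0    1   -1]
  r2: [   0    0    0]
Fix exponent of X3 at 1; solve each RREF row for its pivot's exponent:
  r0: exp(X1) + (0)·1 = 0 ⇒ exp(X1) = 0
  r1: exp(X2) + (-1)·1 = 0 ⇒ exp(X2) = 1
Π_1 = X2 · X3

["0", "1", "1"]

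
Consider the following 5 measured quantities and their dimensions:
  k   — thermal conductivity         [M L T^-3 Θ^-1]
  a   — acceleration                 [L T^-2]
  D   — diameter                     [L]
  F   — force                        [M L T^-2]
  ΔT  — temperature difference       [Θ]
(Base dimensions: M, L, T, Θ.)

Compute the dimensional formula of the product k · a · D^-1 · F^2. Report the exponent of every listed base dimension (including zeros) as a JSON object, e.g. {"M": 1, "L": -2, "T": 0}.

Write exponents as rows M,L,T,Θ / cols k,a,D,F,ΔT:
  M: [ 1  0  0  1  0]
  L: [ 1  1  1  1  0]
  T: [-3 -2  0 -2  0]
  Θ: [-1  0  0  0  1]
  [M]: (1)·1+(1)·0+(-1)·0+(2)·1 = 3
  [L]: (1)·1+(1)·1+(-1)·1+(2)·1 = 3
  [T]: (1)·-3+(1)·-2+(-1)·0+(2)·-2 = -9
  [Θ]: (1)·-1+(1)·0+(-1)·0+(2)·0 = -1
⇒ M^3 L^3 T^-9 Θ^-1

{"M": 3, "L": 3, "T": -9, "Θ": -1}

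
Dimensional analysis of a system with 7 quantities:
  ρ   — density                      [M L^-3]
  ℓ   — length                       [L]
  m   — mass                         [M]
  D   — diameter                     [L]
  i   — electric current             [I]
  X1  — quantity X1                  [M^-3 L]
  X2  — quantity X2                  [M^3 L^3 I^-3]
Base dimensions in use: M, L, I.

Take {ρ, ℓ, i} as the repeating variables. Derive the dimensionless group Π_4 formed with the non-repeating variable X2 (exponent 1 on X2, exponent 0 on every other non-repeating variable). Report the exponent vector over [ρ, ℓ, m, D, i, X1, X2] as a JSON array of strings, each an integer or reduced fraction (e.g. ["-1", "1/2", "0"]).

Write exponents as rows M,L,I / cols ρ,ℓ,m,D,i,X1,X2:
  M: [ 1  0  1  0  0 -3  3]
  L: [-3  1  0  1  0  1  3]
  I: [ 0  0  0  0  1  0 -3]
Echelon form has 3 nonzero rows (pivots: ρ,ℓ,i)
Pivot set = {ρ,ℓ,i}, free = {m,D,X1,X2}
RREF:
  r0: [   1    0    1    0    0   -3    3]
  r1: [   0    1    3    1    0   -8   12]
  r2: [   0    0    0    0    1    0   -3]
Fix exponent of X2 at 1, m at 0, D at 0, X1 at 0; solve each RREF row for its pivot's exponent:
  r0: exp(ρ) + (3)·1 = 0 ⇒ exp(ρ) = -3
  r1: exp(ℓ) + (12)·1 = 0 ⇒ exp(ℓ) = -12
  r2: exp(i) + (-3)·1 = 0 ⇒ exp(i) = 3
Π_4 = ρ^-3 · ℓ^-12 · i^3 · X2

["-3", "-12", "0", "0", "3", "0", "1"]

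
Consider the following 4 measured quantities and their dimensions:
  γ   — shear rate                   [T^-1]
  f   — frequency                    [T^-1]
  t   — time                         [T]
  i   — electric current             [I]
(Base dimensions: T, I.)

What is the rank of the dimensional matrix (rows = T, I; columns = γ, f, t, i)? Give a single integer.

Exponent matrix [T,I] × [γ,f,t,i]:
  T: [-1 -1  1  0]
  I: [ 0  0  0  1]
Echelon form has 2 nonzero rows (pivots: γ,i)

2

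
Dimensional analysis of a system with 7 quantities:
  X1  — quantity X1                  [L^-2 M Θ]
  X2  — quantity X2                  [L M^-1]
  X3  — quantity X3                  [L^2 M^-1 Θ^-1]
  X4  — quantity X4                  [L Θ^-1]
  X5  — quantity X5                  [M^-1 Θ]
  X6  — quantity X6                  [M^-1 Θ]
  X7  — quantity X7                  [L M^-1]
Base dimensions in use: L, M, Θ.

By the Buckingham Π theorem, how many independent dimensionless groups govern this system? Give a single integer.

Write exponents as rows L,M,Θ / cols X1,X2,X3,X4,X5,X6,X7:
  L: [-2  1  2  1  0  0  1]
  M: [ 1 -1 -1  0 -1 -1 -1]
  Θ: [ 1  0 -1 -1  1  1  0]
Row reduction gives pivot columns X1,X2; rank = 2
n=7, r=2 ⇒ 5 dimensionless groups

5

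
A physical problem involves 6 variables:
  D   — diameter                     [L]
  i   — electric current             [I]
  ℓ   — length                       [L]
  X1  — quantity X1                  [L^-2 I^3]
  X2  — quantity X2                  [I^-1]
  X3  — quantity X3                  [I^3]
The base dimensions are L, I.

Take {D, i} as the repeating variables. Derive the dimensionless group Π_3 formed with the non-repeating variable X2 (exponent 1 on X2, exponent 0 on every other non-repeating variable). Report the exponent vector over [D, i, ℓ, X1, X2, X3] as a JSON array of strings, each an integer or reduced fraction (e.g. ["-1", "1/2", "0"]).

Write exponents as rows L,I / cols D,i,ℓ,X1,X2,X3:
  L: [ 1  0  1 -2  0  0]
  I: [ 0  1  0  3 -1  3]
RREF → pivots at {D,i} ⇒ r = 2
Pivot set = {D,i}, free = {ℓ,X1,X2,X3}
RREF:
  r0: [   1    0    1   -2    0    0]
  r1: [   0    1    0    3   -1    3]
Fix exponent of X2 at 1, ℓ at 0, X1 at 0, X3 at 0; solve each RREF row for its pivot's exponent:
  r0: exp(D) + (0)·1 = 0 ⇒ exp(D) = 0
  r1: exp(i) + (-1)·1 = 0 ⇒ exp(i) = 1
Π_3 = i · X2

["0", "1", "0", "0", "1", "0"]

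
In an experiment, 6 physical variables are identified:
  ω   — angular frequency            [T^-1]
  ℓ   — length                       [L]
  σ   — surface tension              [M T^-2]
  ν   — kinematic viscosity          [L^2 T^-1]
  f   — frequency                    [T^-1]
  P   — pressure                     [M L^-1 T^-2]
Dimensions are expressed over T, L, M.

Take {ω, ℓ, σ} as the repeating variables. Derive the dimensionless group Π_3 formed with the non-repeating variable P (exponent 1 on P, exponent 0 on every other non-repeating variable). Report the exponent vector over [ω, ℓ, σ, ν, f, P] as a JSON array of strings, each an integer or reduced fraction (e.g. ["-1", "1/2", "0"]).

["0", "1", "-1", "0", "0", "1"]

Write exponents as rows T,L,M / cols ω,ℓ,σ,ν,f,P:
  T: [-1  0 -2 -1 -1 -2]
  L: [ 0  1  0  2  0 -1]
  M: [ 0  0  1  0  0  1]
Row reduction gives pivot columns ω,ℓ,σ; rank = 3
Repeat: ω,ℓ,σ; free: ν,f,P
RREF:
  r0: [   1    0    0    1    1    0]
  r1: [   0    1    0    2    0   -1]
  r2: [   0    0    1    0    0    1]
Fix exponent of P at 1, ν at 0, f at 0; solve each RREF row for its pivot's exponent:
  r0: exp(ω) + (0)·1 = 0 ⇒ exp(ω) = 0
  r1: exp(ℓ) + (-1)·1 = 0 ⇒ exp(ℓ) = 1
  r2: exp(σ) + (1)·1 = 0 ⇒ exp(σ) = -1
Π_3 = ℓ · σ^-1 · P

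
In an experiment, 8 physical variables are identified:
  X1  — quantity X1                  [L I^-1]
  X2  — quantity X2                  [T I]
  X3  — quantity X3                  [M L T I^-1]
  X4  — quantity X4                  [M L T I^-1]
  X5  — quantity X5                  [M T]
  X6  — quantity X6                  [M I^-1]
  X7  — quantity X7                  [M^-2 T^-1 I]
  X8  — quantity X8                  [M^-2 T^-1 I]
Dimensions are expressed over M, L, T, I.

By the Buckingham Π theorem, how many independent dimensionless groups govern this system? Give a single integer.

5

Dimensional matrix (M×L×T×I by X1×X2×X3×X4×X5×X6×X7×X8):
  M: [ 0  0  1  1  1  1 -2 -2]
  L: [ 1  0  1  1  0  0  0  0]
  T: [ 0  1  1  1  1  0 -1 -1]
  I: [-1  1 -1 -1  0 -1  1  1]
Row reduction gives pivot columns X1,X2,X3; rank = 3
Π count = n − r = 8 − 3 = 5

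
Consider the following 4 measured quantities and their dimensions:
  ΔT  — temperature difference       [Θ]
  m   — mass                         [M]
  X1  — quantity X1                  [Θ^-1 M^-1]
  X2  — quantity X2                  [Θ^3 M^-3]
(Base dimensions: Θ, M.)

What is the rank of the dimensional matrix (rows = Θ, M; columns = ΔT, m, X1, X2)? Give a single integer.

Write exponents as rows Θ,M / cols ΔT,m,X1,X2:
  Θ: [ 1  0 -1  3]
  M: [ 0  1 -1 -3]
Echelon form has 2 nonzero rows (pivots: ΔT,m)

2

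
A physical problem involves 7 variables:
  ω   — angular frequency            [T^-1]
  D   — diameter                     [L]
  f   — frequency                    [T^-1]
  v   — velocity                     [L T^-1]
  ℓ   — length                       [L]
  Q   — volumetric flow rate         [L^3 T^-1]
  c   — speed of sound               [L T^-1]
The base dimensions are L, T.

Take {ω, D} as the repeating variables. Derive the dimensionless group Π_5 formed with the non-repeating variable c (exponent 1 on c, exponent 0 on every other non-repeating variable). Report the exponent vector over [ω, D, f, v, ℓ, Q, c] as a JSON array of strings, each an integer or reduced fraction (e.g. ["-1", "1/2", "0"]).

Exponent matrix [L,T] × [ω,D,f,v,ℓ,Q,c]:
  L: [ 0  1  0  1  1  3  1]
  T: [-1  0 -1 -1  0 -1 -1]
Row reduction gives pivot columns ω,D; rank = 2
Repeat: ω,D; free: f,v,ℓ,Q,c
RREF:
  r0: [   1    0    1    1    0    1    1]
  r1: [   0    1    0    1    1    3    1]
Fix exponent of c at 1, f at 0, v at 0, ℓ at 0, Q at 0; solve each RREF row for its pivot's exponent:
  r0: exp(ω) + (1)·1 = 0 ⇒ exp(ω) = -1
  r1: exp(D) + (1)·1 = 0 ⇒ exp(D) = -1
Π_5 = ω^-1 · D^-1 · c

["-1", "-1", "0", "0", "0", "0", "1"]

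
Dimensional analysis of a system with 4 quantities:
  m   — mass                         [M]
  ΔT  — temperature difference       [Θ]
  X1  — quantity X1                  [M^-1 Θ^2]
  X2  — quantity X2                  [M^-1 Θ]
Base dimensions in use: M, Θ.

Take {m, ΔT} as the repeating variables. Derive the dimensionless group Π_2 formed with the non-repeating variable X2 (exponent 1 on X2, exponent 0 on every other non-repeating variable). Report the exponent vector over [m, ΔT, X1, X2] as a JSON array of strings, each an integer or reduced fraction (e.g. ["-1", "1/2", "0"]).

Exponent matrix [M,Θ] × [m,ΔT,X1,X2]:
  M: [ 1  0 -1 -1]
  Θ: [ 0  1  2  1]
RREF → pivots at {m,ΔT} ⇒ r = 2
Pivot set = {m,ΔT}, free = {X1,X2}
RREF:
  r0: [   1    0   -1   -1]
  r1: [   0    1    2    1]
Fix exponent of X2 at 1, X1 at 0; solve each RREF row for its pivot's exponent:
  r0: exp(m) + (-1)·1 = 0 ⇒ exp(m) = 1
  r1: exp(ΔT) + (1)·1 = 0 ⇒ exp(ΔT) = -1
Π_2 = m · ΔT^-1 · X2

["1", "-1", "0", "1"]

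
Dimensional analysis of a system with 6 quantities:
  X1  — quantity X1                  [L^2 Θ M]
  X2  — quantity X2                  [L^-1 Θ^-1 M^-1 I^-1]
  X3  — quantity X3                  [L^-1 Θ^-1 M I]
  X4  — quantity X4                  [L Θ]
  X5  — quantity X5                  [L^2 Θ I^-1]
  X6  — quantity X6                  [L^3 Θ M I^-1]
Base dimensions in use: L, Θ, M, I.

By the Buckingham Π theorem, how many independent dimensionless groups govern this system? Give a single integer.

3

Exponent matrix [L,Θ,M,I] × [X1,X2,X3,X4,X5,X6]:
  L: [ 2 -1 -1  1  2  3]
  Θ: [ 1 -1 -1  1  1  1]
  M: [ 1 -1  1  0  0  1]
  I: [ 0 -1  1  0 -1 -1]
Echelon form has 3 nonzero rows (pivots: X1,X2,X3)
6 vars − rank 3 = 3 Π groups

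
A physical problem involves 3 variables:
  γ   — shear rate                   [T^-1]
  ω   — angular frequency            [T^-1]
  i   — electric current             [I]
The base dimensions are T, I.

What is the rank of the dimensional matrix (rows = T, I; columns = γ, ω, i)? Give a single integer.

2

Exponent matrix [T,I] × [γ,ω,i]:
  T: [-1 -1  0]
  I: [ 0  0  1]
Row reduction gives pivot columns γ,i; rank = 2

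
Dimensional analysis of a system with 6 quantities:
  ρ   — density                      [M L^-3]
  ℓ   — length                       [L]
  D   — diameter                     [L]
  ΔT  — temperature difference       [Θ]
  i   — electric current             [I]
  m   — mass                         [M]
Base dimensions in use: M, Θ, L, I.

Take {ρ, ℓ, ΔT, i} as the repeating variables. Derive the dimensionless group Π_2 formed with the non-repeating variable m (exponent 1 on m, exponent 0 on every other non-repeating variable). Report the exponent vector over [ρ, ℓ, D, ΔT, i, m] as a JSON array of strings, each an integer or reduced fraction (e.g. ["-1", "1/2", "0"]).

Write exponents as rows M,Θ,L,I / cols ρ,ℓ,D,ΔT,i,m:
  M: [ 1  0  0  0  0  1]
  Θ: [ 0  0  0  1  0  0]
  L: [-3  1  1  0  0  0]
  I: [ 0  0  0  0  1  0]
Row reduction gives pivot columns ρ,ℓ,ΔT,i; rank = 4
Pivot set = {ρ,ℓ,ΔT,i}, free = {D,m}
RREF:
  r0: [   1    0    0    0    0    1]
  r1: [   0    1    1    0    0    3]
  r2: [   0    0    0    1    0    0]
  r3: [   0    0    0    0    1    0]
Fix exponent of m at 1, D at 0; solve each RREF row for its pivot's exponent:
  r0: exp(ρ) + (1)·1 = 0 ⇒ exp(ρ) = -1
  r1: exp(ℓ) + (3)·1 = 0 ⇒ exp(ℓ) = -3
  r2: exp(ΔT) + (0)·1 = 0 ⇒ exp(ΔT) = 0
  r3: exp(i) + (0)·1 = 0 ⇒ exp(i) = 0
Π_2 = ρ^-1 · ℓ^-3 · m

["-1", "-3", "0", "0", "0", "1"]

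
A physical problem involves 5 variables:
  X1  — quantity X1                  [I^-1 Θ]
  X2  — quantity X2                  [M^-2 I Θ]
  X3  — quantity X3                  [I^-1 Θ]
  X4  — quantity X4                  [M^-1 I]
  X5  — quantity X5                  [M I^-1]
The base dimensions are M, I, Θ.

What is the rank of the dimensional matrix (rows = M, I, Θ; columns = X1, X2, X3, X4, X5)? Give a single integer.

2

Write exponents as rows M,I,Θ / cols X1,X2,X3,X4,X5:
  M: [ 0 -2  0 -1  1]
  I: [-1  1 -1  1 -1]
  Θ: [ 1  1  1  0  0]
RREF → pivots at {X1,X2} ⇒ r = 2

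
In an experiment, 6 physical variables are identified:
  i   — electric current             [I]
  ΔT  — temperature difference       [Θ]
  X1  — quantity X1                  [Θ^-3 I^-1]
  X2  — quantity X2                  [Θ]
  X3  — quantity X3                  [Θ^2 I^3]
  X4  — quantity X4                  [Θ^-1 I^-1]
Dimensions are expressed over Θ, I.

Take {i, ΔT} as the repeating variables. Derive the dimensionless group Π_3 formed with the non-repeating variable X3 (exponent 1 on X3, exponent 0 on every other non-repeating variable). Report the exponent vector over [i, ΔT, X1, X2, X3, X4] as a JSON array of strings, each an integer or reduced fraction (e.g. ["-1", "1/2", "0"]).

Write exponents as rows Θ,I / cols i,ΔT,X1,X2,X3,X4:
  Θ: [ 0  1 -3  1  2 -1]
  I: [ 1  0 -1  0  3 -1]
Row reduction gives pivot columns i,ΔT; rank = 2
Repeat: i,ΔT; free: X1,X2,X3,X4
RREF:
  r0: [   1    0   -1    0    3   -1]
  r1: [   0    1   -3    1    2   -1]
Fix exponent of X3 at 1, X1 at 0, X2 at 0, X4 at 0; solve each RREF row for its pivot's exponent:
  r0: exp(i) + (3)·1 = 0 ⇒ exp(i) = -3
  r1: exp(ΔT) + (2)·1 = 0 ⇒ exp(ΔT) = -2
Π_3 = i^-3 · ΔT^-2 · X3

["-3", "-2", "0", "0", "1", "0"]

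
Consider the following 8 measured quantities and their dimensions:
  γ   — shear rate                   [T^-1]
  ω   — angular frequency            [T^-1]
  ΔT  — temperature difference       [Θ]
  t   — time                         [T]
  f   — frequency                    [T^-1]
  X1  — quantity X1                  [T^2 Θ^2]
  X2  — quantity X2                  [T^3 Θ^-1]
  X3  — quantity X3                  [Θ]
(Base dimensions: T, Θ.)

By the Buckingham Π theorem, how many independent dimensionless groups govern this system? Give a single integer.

6

Write exponents as rows T,Θ / cols γ,ω,ΔT,t,f,X1,X2,X3:
  T: [-1 -1  0  1 -1  2  3  0]
  Θ: [ 0  0  1  0  0  2 -1  1]
RREF → pivots at {γ,ΔT} ⇒ r = 2
n=8, r=2 ⇒ 6 dimensionless groups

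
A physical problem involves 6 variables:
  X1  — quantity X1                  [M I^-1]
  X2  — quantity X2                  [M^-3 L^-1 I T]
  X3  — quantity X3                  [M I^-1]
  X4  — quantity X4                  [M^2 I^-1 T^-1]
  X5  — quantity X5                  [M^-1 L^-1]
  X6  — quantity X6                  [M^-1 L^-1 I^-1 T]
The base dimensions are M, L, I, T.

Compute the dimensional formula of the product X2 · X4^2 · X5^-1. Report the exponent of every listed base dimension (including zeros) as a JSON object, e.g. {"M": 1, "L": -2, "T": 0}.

Dimensional matrix (M×L×I×T by X1×X2×X3×X4×X5×X6):
  M: [ 1 -3  1  2 -1 -1]
  L: [ 0 -1  0  0 -1 -1]
  I: [-1  1 -1 -1  0 -1]
  T: [ 0  1  0 -1  0  1]
  [M]: (1)·-3+(2)·2+(-1)·-1 = 2
  [L]: (1)·-1+(2)·0+(-1)·-1 = 0
  [I]: (1)·1+(2)·-1+(-1)·0 = -1
  [T]: (1)·1+(2)·-1+(-1)·0 = -1
⇒ M^2 I^-1 T^-1

{"M": 2, "L": 0, "I": -1, "T": -1}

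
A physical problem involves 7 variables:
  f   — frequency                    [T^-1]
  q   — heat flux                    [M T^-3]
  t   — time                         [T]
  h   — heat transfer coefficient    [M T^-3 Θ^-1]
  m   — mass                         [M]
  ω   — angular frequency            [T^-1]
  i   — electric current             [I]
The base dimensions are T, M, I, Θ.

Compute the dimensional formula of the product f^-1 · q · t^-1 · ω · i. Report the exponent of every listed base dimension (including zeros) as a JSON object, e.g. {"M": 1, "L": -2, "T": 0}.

{"T": -4, "M": 1, "I": 1, "Θ": 0}

Exponent matrix [T,M,I,Θ] × [f,q,t,h,m,ω,i]:
  T: [-1 -3  1 -3  0 -1  0]
  M: [ 0  1  0  1  1  0  0]
  I: [ 0  0  0  0  0  0  1]
  Θ: [ 0  0  0 -1  0  0  0]
  [T]: (-1)·-1+(1)·-3+(-1)·1+(1)·-1+(1)·0 = -4
  [M]: (-1)·0+(1)·1+(-1)·0+(1)·0+(1)·0 = 1
  [I]: (-1)·0+(1)·0+(-1)·0+(1)·0+(1)·1 = 1
  [Θ]: (-1)·0+(1)·0+(-1)·0+(1)·0+(1)·0 = 0
⇒ T^-4 M I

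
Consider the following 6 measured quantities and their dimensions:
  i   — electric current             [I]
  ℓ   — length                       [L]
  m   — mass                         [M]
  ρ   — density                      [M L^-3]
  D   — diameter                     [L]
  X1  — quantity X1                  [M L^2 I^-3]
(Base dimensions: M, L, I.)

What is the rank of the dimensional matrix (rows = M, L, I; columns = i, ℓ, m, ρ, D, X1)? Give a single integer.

Exponent matrix [M,L,I] × [i,ℓ,m,ρ,D,X1]:
  M: [ 0  0  1  1  0  1]
  L: [ 0  1  0 -3  1  2]
  I: [ 1  0  0  0  0 -3]
RREF → pivots at {i,ℓ,m} ⇒ r = 3

3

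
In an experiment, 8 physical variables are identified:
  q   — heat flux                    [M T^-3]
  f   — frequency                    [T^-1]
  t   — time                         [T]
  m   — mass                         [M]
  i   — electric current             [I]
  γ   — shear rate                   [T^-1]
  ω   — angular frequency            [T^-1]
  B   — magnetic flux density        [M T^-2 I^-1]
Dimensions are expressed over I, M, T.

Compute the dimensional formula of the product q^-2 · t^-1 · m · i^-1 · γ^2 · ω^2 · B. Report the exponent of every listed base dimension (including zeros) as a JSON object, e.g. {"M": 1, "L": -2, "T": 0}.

{"I": -2, "M": 0, "T": -1}

Write exponents as rows I,M,T / cols q,f,t,m,i,γ,ω,B:
  I: [ 0  0  0  0  1  0  0 -1]
  M: [ 1  0  0  1  0  0  0  1]
  T: [-3 -1  1  0  0 -1 -1 -2]
  [I]: (-2)·0+(-1)·0+(1)·0+(-1)·1+(2)·0+(2)·0+(1)·-1 = -2
  [M]: (-2)·1+(-1)·0+(1)·1+(-1)·0+(2)·0+(2)·0+(1)·1 = 0
  [T]: (-2)·-3+(-1)·1+(1)·0+(-1)·0+(2)·-1+(2)·-1+(1)·-2 = -1
⇒ I^-2 T^-1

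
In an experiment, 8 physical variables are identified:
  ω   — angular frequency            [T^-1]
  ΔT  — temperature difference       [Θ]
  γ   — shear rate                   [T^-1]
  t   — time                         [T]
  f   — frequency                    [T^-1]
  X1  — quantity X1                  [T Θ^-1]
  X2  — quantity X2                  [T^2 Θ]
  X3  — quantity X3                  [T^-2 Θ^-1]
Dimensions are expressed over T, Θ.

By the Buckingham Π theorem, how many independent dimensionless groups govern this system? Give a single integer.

6

Exponent matrix [T,Θ] × [ω,ΔT,γ,t,f,X1,X2,X3]:
  T: [-1  0 -1  1 -1  1  2 -2]
  Θ: [ 0  1  0  0  0 -1  1 -1]
RREF → pivots at {ω,ΔT} ⇒ r = 2
Π count = n − r = 8 − 2 = 6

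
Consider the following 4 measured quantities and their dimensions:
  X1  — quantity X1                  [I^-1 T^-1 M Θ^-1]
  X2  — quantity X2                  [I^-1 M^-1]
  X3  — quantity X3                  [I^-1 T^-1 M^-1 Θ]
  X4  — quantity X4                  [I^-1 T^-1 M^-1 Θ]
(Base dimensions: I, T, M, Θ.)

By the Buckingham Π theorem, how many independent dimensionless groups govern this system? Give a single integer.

Dimensional matrix (I×T×M×Θ by X1×X2×X3×X4):
  I: [-1 -1 -1 -1]
  T: [-1  0 -1 -1]
  M: [ 1 -1 -1 -1]
  Θ: [-1  0  1  1]
Row reduction gives pivot columns X1,X2,X3; rank = 3
n=4, r=3 ⇒ 1 dimensionless group

1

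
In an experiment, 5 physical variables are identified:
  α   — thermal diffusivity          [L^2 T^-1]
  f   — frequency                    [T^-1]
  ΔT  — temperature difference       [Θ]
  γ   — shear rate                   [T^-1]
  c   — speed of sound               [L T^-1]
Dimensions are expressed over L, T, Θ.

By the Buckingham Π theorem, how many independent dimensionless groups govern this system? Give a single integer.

2

Dimensional matrix (L×T×Θ by α×f×ΔT×γ×c):
  L: [ 2  0  0  0  1]
  T: [-1 -1  0 -1 -1]
  Θ: [ 0  0  1  0  0]
RREF → pivots at {α,f,ΔT} ⇒ r = 3
5 vars − rank 3 = 2 Π groups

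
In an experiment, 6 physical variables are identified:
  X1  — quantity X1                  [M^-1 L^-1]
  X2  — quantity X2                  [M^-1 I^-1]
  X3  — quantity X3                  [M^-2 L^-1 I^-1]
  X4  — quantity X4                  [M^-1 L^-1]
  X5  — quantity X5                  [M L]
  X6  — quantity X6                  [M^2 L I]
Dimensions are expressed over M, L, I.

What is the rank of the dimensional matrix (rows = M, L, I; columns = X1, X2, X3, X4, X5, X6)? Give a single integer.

Exponent matrix [M,L,I] × [X1,X2,X3,X4,X5,X6]:
  M: [-1 -1 -2 -1  1  2]
  L: [-1  0 -1 -1  1  1]
  I: [ 0 -1 -1  0  0  1]
RREF → pivots at {X1,X2} ⇒ r = 2

2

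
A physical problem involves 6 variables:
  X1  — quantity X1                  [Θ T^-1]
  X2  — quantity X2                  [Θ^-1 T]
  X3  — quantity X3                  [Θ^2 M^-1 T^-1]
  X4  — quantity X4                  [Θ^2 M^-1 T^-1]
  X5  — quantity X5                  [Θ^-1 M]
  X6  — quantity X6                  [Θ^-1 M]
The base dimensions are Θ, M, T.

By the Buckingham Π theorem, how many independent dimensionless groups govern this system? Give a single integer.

4

Write exponents as rows Θ,M,T / cols X1,X2,X3,X4,X5,X6:
  Θ: [ 1 -1  2  2 -1 -1]
  M: [ 0  0 -1 -1  1  1]
  T: [-1  1 -1 -1  0  0]
Row reduction gives pivot columns X1,X3; rank = 2
n=6, r=2 ⇒ 4 dimensionless groups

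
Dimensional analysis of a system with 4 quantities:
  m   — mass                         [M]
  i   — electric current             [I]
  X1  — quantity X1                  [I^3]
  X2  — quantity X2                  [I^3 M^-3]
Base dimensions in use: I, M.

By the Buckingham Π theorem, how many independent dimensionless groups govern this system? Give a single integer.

2

Exponent matrix [I,M] × [m,i,X1,X2]:
  I: [ 0  1  3  3]
  M: [ 1  0  0 -3]
Echelon form has 2 nonzero rows (pivots: m,i)
Π count = n − r = 4 − 2 = 2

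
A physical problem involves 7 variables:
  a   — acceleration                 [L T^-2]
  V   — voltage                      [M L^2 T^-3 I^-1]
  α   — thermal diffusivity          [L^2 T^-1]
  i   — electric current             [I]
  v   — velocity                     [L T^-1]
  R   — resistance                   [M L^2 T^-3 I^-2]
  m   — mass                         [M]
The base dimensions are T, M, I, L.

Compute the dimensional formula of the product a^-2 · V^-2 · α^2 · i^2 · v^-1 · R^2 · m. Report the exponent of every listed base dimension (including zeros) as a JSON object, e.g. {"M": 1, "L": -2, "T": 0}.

Write exponents as rows T,M,I,L / cols a,V,α,i,v,R,m:
  T: [-2 -3 -1  0 -1 -3  0]
  M: [ 0  1  0  0  0  1  1]
  I: [ 0 -1  0  1  0 -2  0]
  L: [ 1  2  2  0  1  2  0]
  [T]: (-2)·-2+(-2)·-3+(2)·-1+(2)·0+(-1)·-1+(2)·-3+(1)·0 = 3
  [M]: (-2)·0+(-2)·1+(2)·0+(2)·0+(-1)·0+(2)·1+(1)·1 = 1
  [I]: (-2)·0+(-2)·-1+(2)·0+(2)·1+(-1)·0+(2)·-2+(1)·0 = 0
  [L]: (-2)·1+(-2)·2+(2)·2+(2)·0+(-1)·1+(2)·2+(1)·0 = 1
⇒ T^3 M L

{"T": 3, "M": 1, "I": 0, "L": 1}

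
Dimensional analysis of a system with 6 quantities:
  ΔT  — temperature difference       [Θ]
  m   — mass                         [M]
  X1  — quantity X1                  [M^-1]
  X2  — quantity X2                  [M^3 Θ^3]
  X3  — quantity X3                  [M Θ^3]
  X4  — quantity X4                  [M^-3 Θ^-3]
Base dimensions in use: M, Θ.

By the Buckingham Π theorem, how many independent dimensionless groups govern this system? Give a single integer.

4

Exponent matrix [M,Θ] × [ΔT,m,X1,X2,X3,X4]:
  M: [ 0  1 -1  3  1 -3]
  Θ: [ 1  0  0  3  3 -3]
RREF → pivots at {ΔT,m} ⇒ r = 2
n=6, r=2 ⇒ 4 dimensionless groups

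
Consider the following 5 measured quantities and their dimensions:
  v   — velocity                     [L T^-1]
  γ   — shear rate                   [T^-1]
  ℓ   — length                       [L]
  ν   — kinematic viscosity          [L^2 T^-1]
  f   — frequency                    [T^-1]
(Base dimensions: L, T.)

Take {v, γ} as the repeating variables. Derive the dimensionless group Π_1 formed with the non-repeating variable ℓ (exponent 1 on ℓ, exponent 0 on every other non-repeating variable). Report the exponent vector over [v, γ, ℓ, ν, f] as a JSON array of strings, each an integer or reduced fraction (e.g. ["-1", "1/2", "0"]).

Exponent matrix [L,T] × [v,γ,ℓ,ν,f]:
  L: [ 1  0  1  2  0]
  T: [-1 -1  0 -1 -1]
Row reduction gives pivot columns v,γ; rank = 2
Repeat: v,γ; free: ℓ,ν,f
RREF:
  r0: [   1    0    1    2    0]
  r1: [   0    1   -1   -1    1]
Fix exponent of ℓ at 1, ν at 0, f at 0; solve each RREF row for its pivot's exponent:
  r0: exp(v) + (1)·1 = 0 ⇒ exp(v) = -1
  r1: exp(γ) + (-1)·1 = 0 ⇒ exp(γ) = 1
Π_1 = v^-1 · γ · ℓ

["-1", "1", "1", "0", "0"]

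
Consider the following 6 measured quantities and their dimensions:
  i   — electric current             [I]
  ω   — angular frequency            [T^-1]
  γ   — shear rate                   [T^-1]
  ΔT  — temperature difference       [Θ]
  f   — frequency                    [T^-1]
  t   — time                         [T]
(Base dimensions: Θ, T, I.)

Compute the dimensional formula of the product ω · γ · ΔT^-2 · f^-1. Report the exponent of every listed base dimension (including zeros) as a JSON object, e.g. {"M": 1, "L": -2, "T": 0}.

Write exponents as rows Θ,T,I / cols i,ω,γ,ΔT,f,t:
  Θ: [ 0  0  0  1  0  0]
  T: [ 0 -1 -1  0 -1  1]
  I: [ 1  0  0  0  0  0]
  [Θ]: (1)·0+(1)·0+(-2)·1+(-1)·0 = -2
  [T]: (1)·-1+(1)·-1+(-2)·0+(-1)·-1 = -1
  [I]: (1)·0+(1)·0+(-2)·0+(-1)·0 = 0
⇒ Θ^-2 T^-1

{"Θ": -2, "T": -1, "I": 0}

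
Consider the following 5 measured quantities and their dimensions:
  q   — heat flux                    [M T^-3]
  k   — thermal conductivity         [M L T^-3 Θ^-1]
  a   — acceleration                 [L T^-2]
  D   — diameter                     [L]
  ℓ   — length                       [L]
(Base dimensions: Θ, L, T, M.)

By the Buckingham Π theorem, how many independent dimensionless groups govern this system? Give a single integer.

Write exponents as rows Θ,L,T,M / cols q,k,a,D,ℓ:
  Θ: [ 0 -1  0  0  0]
  L: [ 0  1  1  1  1]
  T: [-3 -3 -2  0  0]
  M: [ 1  1  0  0  0]
RREF → pivots at {q,k,a,D} ⇒ r = 4
5 vars − rank 4 = 1 Π group

1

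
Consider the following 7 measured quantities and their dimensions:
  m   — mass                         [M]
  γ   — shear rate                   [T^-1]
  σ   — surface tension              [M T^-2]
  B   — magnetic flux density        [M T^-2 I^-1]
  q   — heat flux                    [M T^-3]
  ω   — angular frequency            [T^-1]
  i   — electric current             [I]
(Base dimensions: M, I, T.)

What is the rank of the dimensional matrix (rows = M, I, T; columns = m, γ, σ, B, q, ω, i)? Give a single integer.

Exponent matrix [M,I,T] × [m,γ,σ,B,q,ω,i]:
  M: [ 1  0  1  1  1  0  0]
  I: [ 0  0  0 -1  0  0  1]
  T: [ 0 -1 -2 -2 -3 -1  0]
Echelon form has 3 nonzero rows (pivots: m,γ,B)

3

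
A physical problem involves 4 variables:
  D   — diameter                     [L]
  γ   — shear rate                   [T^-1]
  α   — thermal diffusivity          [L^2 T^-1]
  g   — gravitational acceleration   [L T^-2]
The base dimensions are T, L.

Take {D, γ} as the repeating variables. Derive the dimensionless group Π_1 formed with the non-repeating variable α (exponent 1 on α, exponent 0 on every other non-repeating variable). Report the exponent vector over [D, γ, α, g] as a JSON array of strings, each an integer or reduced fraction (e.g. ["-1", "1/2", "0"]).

["-2", "-1", "1", "0"]

Write exponents as rows T,L / cols D,γ,α,g:
  T: [ 0 -1 -1 -2]
  L: [ 1  0  2  1]
RREF → pivots at {D,γ} ⇒ r = 2
Pivot set = {D,γ}, free = {α,g}
RREF:
  r0: [   1    0    2    1]
  r1: [   0    1    1    2]
Fix exponent of α at 1, g at 0; solve each RREF row for its pivot's exponent:
  r0: exp(D) + (2)·1 = 0 ⇒ exp(D) = -2
  r1: exp(γ) + (1)·1 = 0 ⇒ exp(γ) = -1
Π_1 = D^-2 · γ^-1 · α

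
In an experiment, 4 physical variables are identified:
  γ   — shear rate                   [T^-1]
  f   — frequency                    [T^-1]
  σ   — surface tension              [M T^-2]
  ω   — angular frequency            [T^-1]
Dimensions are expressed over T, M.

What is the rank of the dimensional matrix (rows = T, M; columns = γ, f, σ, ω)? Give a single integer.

Exponent matrix [T,M] × [γ,f,σ,ω]:
  T: [-1 -1 -2 -1]
  M: [ 0  0  1  0]
Row reduction gives pivot columns γ,σ; rank = 2

2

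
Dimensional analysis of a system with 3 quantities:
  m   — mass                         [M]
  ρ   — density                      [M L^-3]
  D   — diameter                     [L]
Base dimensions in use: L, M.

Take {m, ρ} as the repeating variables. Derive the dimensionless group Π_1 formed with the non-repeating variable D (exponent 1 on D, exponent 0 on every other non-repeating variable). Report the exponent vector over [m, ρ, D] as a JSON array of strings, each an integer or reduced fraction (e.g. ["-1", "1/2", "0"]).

["-1/3", "1/3", "1"]

Dimensional matrix (L×M by m×ρ×D):
  L: [ 0 -3  1]
  M: [ 1  1  0]
RREF → pivots at {m,ρ} ⇒ r = 2
Pivot set = {m,ρ}, free = {D}
RREF:
  r0: [   1    0  1/3]
  r1: [   0    1 -1/3]
Fix exponent of D at 1; solve each RREF row for its pivot's exponent:
  r0: exp(m) + (1/3)·1 = 0 ⇒ exp(m) = -1/3
  r1: exp(ρ) + (-1/3)·1 = 0 ⇒ exp(ρ) = 1/3
Π_1 = m^(-1/3) · ρ^(1/3) · D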